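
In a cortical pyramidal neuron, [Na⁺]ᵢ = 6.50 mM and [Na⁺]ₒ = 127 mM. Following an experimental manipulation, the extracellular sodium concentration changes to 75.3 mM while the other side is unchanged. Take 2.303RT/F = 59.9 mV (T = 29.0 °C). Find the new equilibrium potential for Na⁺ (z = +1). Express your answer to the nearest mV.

64 mV

After the shift: [Na⁺]_out = 75.3, [Na⁺]_in = 6.50 mM.
E_new = (59.9/1)·log₁₀(75.3/6.50) = 59.90 · (1.0639) = 63.73 mV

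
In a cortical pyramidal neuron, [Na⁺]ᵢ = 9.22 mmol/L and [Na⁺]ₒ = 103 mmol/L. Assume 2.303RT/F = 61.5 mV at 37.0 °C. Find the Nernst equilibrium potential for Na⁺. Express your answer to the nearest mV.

E = (61.5/z) · log₁₀([Na⁺]_out/[Na⁺]_in) with z = +1.
= (61.5/1) · log₁₀(103/9.22) = 61.50 · log₁₀(11.17)
= 61.50 · (1.0481) = 64.46 mV

64 mV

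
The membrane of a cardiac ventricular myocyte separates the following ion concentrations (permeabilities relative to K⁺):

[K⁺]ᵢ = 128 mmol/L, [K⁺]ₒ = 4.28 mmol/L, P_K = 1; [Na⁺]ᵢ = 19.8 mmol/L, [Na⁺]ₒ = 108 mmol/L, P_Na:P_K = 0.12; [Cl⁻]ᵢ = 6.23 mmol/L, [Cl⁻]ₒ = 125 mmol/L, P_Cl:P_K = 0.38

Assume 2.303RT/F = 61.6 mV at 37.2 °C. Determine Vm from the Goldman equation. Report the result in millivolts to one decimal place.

-59.0 mV

Vm = 61.6 · log₁₀[(Σ P·[cation]ₒ + Σ P·[anion]ᵢ) / (Σ P·[cation]ᵢ + Σ P·[anion]ₒ)]
Numerator = 1×4.28 + 0.12×108 + 0.38×6.23 = 19.61
Denominator = 1×128 + 0.12×19.8 + 0.38×125 = 177.9
Vm = 61.6 · log₁₀(0.11023) = 61.6 × (-0.9577) = -58.99 mV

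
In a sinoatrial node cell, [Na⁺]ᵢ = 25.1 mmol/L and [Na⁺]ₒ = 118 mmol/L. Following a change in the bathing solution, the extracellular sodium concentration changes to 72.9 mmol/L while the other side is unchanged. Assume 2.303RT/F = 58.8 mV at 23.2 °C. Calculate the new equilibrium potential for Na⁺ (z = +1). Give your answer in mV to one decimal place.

27.2 mV

After the shift: [Na⁺]_out = 72.9, [Na⁺]_in = 25.1 mmol/L.
E_new = (58.8/1)·log₁₀(72.9/25.1) = 58.80 · (0.4631) = 27.23 mV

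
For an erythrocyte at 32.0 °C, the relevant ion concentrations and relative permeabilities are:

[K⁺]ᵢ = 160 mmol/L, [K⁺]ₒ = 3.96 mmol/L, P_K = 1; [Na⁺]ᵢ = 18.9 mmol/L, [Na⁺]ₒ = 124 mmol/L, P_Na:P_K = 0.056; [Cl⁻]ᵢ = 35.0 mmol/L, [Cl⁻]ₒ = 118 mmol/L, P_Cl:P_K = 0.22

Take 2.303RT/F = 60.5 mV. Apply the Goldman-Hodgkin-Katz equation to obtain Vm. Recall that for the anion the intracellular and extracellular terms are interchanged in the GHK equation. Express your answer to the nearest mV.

Vm = 60.5 · log₁₀[(Σ P·[cation]ₒ + Σ P·[anion]ᵢ) / (Σ P·[cation]ᵢ + Σ P·[anion]ₒ)]
Numerator = 1×3.96 + 0.056×124 + 0.22×35.0 = 18.6
Denominator = 1×160 + 0.056×18.9 + 0.22×118 = 187
Vm = 60.5 · log₁₀(0.099477) = 60.5 × (-1.0023) = -60.64 mV

-61 mV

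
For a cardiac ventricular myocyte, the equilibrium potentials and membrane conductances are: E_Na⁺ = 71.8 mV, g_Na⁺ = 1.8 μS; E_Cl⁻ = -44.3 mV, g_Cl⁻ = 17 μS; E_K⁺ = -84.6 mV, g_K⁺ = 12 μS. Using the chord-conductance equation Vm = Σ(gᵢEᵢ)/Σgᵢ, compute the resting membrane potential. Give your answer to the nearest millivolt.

Σ gᵢEᵢ = 1.8·(71.8) + 17·(-44.3) + 12·(-84.6) = -1639.06
Σ gᵢ = 1.8 + 17 + 12 = 30.8
Vm = -1639.06 / 30.8 = -53.22 mV

-53 mV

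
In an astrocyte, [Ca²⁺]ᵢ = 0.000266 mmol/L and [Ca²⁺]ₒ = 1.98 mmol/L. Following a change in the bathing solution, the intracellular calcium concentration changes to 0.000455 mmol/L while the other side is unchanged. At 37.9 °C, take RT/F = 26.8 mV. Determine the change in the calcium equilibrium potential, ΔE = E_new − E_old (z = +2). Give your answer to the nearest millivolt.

-7 mV

E_old = (26.8/2)·ln(1.98/0.000266) = 119.46 mV
E_new = (26.8/2)·ln(1.98/0.000455) = 112.27 mV
ΔE = 112.27 − (119.46) = -7.19 mV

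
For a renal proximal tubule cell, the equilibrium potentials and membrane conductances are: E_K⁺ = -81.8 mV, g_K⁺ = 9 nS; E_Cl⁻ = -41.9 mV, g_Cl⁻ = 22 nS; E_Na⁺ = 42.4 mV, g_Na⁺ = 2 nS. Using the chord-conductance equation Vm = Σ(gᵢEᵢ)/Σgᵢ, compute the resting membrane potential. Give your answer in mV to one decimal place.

Σ gᵢEᵢ = 9·(-81.8) + 22·(-41.9) + 2·(42.4) = -1573.20
Σ gᵢ = 9 + 22 + 2 = 33
Vm = -1573.20 / 33 = -47.67 mV

-47.7 mV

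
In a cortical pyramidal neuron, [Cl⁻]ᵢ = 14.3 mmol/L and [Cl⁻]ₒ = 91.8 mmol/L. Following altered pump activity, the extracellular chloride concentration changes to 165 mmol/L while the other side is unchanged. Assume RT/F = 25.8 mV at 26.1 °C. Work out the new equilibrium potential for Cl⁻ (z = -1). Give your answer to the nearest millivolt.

After the shift: [Cl⁻]_out = 165, [Cl⁻]_in = 14.3 mmol/L.
E_new = (25.8/-1)·ln(165/14.3) = -25.80 · (2.4457) = -63.10 mV

-63 mV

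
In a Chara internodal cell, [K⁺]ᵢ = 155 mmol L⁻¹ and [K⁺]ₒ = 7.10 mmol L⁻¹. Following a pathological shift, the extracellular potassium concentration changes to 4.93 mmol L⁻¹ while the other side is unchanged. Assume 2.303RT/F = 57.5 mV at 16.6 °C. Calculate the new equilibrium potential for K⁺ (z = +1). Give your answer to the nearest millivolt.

-86 mV

After the shift: [K⁺]_out = 4.93, [K⁺]_in = 155 mmol L⁻¹.
E_new = (57.5/1)·log₁₀(4.93/155) = 57.50 · (-1.4975) = -86.11 mV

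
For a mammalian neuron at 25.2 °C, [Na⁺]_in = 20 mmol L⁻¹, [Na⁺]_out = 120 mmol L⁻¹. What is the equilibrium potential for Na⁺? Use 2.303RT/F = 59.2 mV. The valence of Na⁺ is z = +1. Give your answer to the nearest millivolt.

E = (59.2/z) · log₁₀([Na⁺]_out/[Na⁺]_in) with z = +1.
= (59.2/1) · log₁₀(120/20) = 59.20 · log₁₀(6)
= 59.20 · (0.7782) = 46.07 mV

46 mV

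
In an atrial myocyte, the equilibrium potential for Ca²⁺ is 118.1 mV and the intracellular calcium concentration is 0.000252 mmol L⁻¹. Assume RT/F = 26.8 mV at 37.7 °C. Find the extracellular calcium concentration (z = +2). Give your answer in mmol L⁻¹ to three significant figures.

1.69 mmol L⁻¹

Nernst: E = (26.8/2) · ln([out]/[in]), so ln([out]/[in]) = 118.1 × 2 / 26.8 = 8.8134.
[out]/[in] = e^(8.8134) = 6724.
[out] = 6724 × 0.000252 = 1.694 mmol L⁻¹.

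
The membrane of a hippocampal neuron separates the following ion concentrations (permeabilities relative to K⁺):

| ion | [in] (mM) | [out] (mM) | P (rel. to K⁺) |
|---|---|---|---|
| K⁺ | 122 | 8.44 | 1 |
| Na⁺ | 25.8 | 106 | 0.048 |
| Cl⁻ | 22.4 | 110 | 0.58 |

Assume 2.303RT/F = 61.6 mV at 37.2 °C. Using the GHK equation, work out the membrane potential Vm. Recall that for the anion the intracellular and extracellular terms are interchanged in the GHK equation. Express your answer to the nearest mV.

Vm = 61.6 · log₁₀[(Σ P·[cation]ₒ + Σ P·[anion]ᵢ) / (Σ P·[cation]ᵢ + Σ P·[anion]ₒ)]
Numerator = 1×8.44 + 0.048×106 + 0.58×22.4 = 26.52
Denominator = 1×122 + 0.048×25.8 + 0.58×110 = 187
Vm = 61.6 · log₁₀(0.14179) = 61.6 × (-0.8484) = -52.26 mV

-52 mV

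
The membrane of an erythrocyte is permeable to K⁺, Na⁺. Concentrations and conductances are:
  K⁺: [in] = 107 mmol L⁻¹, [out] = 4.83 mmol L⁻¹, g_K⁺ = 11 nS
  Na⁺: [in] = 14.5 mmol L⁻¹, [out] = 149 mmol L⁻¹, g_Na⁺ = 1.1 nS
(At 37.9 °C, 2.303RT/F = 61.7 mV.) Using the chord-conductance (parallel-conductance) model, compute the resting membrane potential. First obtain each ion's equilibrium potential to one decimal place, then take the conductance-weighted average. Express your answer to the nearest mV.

-70 mV

E_K⁺ = (61.7/1)·log₁₀(4.83/107) = -83.0 mV
E_Na⁺ = (61.7/1)·log₁₀(149/14.5) = 62.4 mV
Vm = (Σ gᵢEᵢ)/(Σ gᵢ) = (11·-83.0 + 1.1·62.4) / (11 + 1.1)
= -844.36 / 12.1 = -69.78 mV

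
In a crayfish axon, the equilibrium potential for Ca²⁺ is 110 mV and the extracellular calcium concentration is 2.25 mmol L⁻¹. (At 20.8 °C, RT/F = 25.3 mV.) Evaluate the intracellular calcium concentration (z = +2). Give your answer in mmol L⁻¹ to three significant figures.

Nernst: E = (25.3/2) · ln([out]/[in]), so ln([out]/[in]) = 110.0 × 2 / 25.3 = 8.6957.
[out]/[in] = e^(8.6957) = 5977.
[in] = 2.25 / 5977 = 0.0003765 mmol L⁻¹.

0.000376 mmol L⁻¹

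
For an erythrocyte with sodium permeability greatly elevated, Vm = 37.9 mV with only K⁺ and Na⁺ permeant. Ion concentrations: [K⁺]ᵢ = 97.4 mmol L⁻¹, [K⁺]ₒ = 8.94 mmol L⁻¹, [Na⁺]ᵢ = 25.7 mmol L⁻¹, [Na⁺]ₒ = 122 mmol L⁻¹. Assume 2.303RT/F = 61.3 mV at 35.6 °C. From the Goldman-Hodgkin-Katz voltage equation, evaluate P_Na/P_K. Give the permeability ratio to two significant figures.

26

Let α = P_Na/P_K. GHK: Vm = 61.3·log₁₀[(Kₒ + α·Naₒ)/(Kᵢ + α·Naᵢ)].
10^(Vm/61.3) = 10^(37.9/61.3) = 4.1521
So 4.1521·(Kᵢ + α·Naᵢ) = Kₒ + α·Naₒ → α = (4.1521·97.4 − 8.94) / (122.0 − 4.1521·25.7)
α = (404.4 − 8.94) / (122.0 − 106.7) = 395.5/15.29 = 25.86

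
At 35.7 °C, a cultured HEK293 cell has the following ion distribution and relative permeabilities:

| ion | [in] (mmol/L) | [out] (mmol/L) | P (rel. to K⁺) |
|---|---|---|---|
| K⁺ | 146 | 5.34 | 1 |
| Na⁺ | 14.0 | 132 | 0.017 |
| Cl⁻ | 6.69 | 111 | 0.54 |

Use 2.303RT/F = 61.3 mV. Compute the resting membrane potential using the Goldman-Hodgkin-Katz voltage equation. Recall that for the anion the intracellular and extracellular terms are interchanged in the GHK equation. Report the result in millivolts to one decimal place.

-77.6 mV

Vm = 61.3 · log₁₀[(Σ P·[cation]ₒ + Σ P·[anion]ᵢ) / (Σ P·[cation]ᵢ + Σ P·[anion]ₒ)]
Numerator = 1×5.34 + 0.017×132 + 0.54×6.69 = 11.2
Denominator = 1×146 + 0.017×14.0 + 0.54×111 = 206.2
Vm = 61.3 · log₁₀(0.054306) = 61.3 × (-1.2652) = -77.55 mV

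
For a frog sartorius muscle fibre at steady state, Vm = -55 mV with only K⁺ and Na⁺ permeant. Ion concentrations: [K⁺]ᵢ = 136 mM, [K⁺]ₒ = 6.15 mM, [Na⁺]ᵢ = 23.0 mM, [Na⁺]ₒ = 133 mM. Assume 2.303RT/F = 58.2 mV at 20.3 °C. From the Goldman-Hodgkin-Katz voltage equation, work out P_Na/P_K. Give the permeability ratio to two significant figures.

0.071

Let α = P_Na/P_K. GHK: Vm = 58.2·log₁₀[(Kₒ + α·Naₒ)/(Kᵢ + α·Naᵢ)].
10^(Vm/58.2) = 10^(-55.0/58.2) = 0.1135
So 0.1135·(Kᵢ + α·Naᵢ) = Kₒ + α·Naₒ → α = (0.1135·136.0 − 6.15) / (133.0 − 0.1135·23.0)
α = (15.44 − 6.15) / (133.0 − 2.61) = 9.286/130.4 = 0.07121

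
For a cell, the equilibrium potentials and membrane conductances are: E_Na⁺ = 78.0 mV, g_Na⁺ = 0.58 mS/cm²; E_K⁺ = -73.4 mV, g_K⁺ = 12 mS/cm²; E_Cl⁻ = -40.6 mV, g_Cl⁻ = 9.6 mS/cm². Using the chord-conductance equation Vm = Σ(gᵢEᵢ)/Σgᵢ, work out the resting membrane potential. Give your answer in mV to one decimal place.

Σ gᵢEᵢ = 0.58·(78.0) + 12·(-73.4) + 9.6·(-40.6) = -1225.32
Σ gᵢ = 0.58 + 12 + 9.6 = 22.18
Vm = -1225.32 / 22.18 = -55.24 mV

-55.2 mV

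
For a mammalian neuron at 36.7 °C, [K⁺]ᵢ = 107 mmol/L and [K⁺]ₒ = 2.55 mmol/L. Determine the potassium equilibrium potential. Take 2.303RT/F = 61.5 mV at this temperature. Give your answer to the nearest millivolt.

-100 mV

E = (61.5/z) · log₁₀([K⁺]_out/[K⁺]_in) with z = +1.
= (61.5/1) · log₁₀(2.55/107) = 61.50 · log₁₀(0.02383)
= 61.50 · (-1.6228) = -99.80 mV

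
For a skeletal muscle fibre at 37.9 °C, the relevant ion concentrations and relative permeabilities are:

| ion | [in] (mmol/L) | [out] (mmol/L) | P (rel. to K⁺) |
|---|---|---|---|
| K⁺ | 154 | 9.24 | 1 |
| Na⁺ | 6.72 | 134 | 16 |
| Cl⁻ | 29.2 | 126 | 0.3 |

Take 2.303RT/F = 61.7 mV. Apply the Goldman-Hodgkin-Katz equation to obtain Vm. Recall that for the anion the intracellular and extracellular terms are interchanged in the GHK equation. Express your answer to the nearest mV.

53 mV

Vm = 61.7 · log₁₀[(Σ P·[cation]ₒ + Σ P·[anion]ᵢ) / (Σ P·[cation]ᵢ + Σ P·[anion]ₒ)]
Numerator = 1×9.24 + 16×134 + 0.3×29.2 = 2162
Denominator = 1×154 + 16×6.72 + 0.3×126 = 299.3
Vm = 61.7 · log₁₀(7.223) = 61.7 × (0.8587) = 52.98 mV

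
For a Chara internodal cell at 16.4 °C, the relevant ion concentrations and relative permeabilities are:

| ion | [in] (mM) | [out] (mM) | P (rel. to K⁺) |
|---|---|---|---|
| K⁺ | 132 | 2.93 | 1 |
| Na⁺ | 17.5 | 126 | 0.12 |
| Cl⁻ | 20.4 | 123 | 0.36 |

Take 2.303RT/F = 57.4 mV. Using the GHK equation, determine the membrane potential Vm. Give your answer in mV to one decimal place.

Vm = 57.4 · log₁₀[(Σ P·[cation]ₒ + Σ P·[anion]ᵢ) / (Σ P·[cation]ᵢ + Σ P·[anion]ₒ)]
Numerator = 1×2.93 + 0.12×126 + 0.36×20.4 = 25.39
Denominator = 1×132 + 0.12×17.5 + 0.36×123 = 178.4
Vm = 57.4 · log₁₀(0.14236) = 57.4 × (-0.8466) = -48.60 mV

-48.6 mV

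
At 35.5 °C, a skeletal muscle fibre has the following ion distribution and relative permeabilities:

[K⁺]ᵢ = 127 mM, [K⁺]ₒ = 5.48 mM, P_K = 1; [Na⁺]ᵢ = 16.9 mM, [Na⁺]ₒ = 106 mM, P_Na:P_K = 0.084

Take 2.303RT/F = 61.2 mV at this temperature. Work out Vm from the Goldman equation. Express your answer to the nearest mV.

Vm = 61.2 · log₁₀[(Σ P·[cation]ₒ + Σ P·[anion]ᵢ) / (Σ P·[cation]ᵢ + Σ P·[anion]ₒ)]
Numerator = 1×5.48 + 0.084×106 = 14.38
Denominator = 1×127 + 0.084×16.9 = 128.4
Vm = 61.2 · log₁₀(0.11201) = 61.2 × (-0.9508) = -58.19 mV

-58 mV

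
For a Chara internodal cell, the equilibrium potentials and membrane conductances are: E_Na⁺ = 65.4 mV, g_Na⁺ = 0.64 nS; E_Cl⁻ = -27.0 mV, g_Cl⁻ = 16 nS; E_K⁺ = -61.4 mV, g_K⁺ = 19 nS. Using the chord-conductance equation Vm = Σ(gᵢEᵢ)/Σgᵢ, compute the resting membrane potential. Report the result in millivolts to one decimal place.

Σ gᵢEᵢ = 0.64·(65.4) + 16·(-27.0) + 19·(-61.4) = -1556.74
Σ gᵢ = 0.64 + 16 + 19 = 35.64
Vm = -1556.74 / 35.64 = -43.68 mV

-43.7 mV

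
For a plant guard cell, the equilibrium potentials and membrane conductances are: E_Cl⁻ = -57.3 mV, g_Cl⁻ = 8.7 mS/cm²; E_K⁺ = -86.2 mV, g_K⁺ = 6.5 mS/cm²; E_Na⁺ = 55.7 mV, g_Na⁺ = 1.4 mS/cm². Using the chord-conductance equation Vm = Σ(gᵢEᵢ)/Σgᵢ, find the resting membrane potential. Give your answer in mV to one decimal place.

-59.1 mV

Σ gᵢEᵢ = 8.7·(-57.3) + 6.5·(-86.2) + 1.4·(55.7) = -980.83
Σ gᵢ = 8.7 + 6.5 + 1.4 = 16.6
Vm = -980.83 / 16.6 = -59.09 mV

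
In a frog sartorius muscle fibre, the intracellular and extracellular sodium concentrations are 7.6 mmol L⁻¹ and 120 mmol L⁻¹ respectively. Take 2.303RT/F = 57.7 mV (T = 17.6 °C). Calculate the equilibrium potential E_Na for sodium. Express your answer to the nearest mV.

E = (57.7/z) · log₁₀([Na⁺]_out/[Na⁺]_in) with z = +1.
= (57.7/1) · log₁₀(120/7.6) = 57.70 · log₁₀(15.79)
= 57.70 · (1.1984) = 69.15 mV

69 mV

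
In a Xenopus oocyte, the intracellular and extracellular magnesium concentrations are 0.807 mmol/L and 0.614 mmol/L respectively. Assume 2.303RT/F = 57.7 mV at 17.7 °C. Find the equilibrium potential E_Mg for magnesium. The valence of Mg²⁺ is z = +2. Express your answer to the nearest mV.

E = (57.7/z) · log₁₀([Mg²⁺]_out/[Mg²⁺]_in) with z = +2.
= (57.7/2) · log₁₀(0.614/0.807) = 28.85 · log₁₀(0.7608)
= 28.85 · (-0.1187) = -3.42 mV

-3 mV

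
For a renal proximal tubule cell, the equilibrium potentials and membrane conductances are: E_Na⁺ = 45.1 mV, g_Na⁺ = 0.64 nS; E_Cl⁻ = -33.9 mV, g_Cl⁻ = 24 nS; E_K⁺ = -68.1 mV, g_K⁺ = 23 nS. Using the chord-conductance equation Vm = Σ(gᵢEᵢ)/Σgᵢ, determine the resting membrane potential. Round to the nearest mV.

-49 mV

Σ gᵢEᵢ = 0.64·(45.1) + 24·(-33.9) + 23·(-68.1) = -2351.04
Σ gᵢ = 0.64 + 24 + 23 = 47.64
Vm = -2351.04 / 47.64 = -49.35 mV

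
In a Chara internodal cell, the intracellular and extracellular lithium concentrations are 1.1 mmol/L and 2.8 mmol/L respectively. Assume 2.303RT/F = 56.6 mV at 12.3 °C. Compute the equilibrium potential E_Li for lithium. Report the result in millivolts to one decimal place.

23.0 mV

E = (56.6/z) · log₁₀([Li⁺]_out/[Li⁺]_in) with z = +1.
= (56.6/1) · log₁₀(2.8/1.1) = 56.60 · log₁₀(2.545)
= 56.60 · (0.4058) = 22.97 mV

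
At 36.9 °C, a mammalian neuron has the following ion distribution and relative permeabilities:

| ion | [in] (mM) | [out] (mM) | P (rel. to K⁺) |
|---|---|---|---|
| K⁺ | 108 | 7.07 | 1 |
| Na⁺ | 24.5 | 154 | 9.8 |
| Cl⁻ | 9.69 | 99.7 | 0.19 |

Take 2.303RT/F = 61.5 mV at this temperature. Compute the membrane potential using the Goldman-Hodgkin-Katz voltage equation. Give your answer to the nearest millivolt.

38 mV

Vm = 61.5 · log₁₀[(Σ P·[cation]ₒ + Σ P·[anion]ᵢ) / (Σ P·[cation]ᵢ + Σ P·[anion]ₒ)]
Numerator = 1×7.07 + 9.8×154 + 0.19×9.69 = 1518
Denominator = 1×108 + 9.8×24.5 + 0.19×99.7 = 367
Vm = 61.5 · log₁₀(4.1361) = 61.5 × (0.6166) = 37.92 mV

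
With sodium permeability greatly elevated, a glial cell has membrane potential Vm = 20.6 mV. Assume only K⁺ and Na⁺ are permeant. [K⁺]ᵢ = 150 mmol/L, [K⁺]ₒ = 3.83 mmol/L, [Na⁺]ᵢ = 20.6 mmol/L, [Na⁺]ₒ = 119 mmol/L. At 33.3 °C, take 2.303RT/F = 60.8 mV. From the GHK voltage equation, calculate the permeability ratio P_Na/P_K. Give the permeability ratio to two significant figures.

Let α = P_Na/P_K. GHK: Vm = 60.8·log₁₀[(Kₒ + α·Naₒ)/(Kᵢ + α·Naᵢ)].
10^(Vm/60.8) = 10^(20.6/60.8) = 2.1818
So 2.1818·(Kᵢ + α·Naᵢ) = Kₒ + α·Naₒ → α = (2.1818·150.0 − 3.83) / (119.0 − 2.1818·20.6)
α = (327.3 − 3.83) / (119.0 − 44.95) = 323.4/74.05 = 4.368

4.4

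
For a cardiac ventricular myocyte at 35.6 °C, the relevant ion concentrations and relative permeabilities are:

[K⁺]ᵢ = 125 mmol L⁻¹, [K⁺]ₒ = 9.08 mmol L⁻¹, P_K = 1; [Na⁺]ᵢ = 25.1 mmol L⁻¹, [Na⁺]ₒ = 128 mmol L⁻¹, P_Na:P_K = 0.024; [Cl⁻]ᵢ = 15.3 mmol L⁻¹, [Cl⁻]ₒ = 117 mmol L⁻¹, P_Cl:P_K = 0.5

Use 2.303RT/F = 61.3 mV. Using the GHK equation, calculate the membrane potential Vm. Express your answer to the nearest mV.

Vm = 61.3 · log₁₀[(Σ P·[cation]ₒ + Σ P·[anion]ᵢ) / (Σ P·[cation]ᵢ + Σ P·[anion]ₒ)]
Numerator = 1×9.08 + 0.024×128 + 0.5×15.3 = 19.8
Denominator = 1×125 + 0.024×25.1 + 0.5×117 = 184.1
Vm = 61.3 · log₁₀(0.10756) = 61.3 × (-0.9684) = -59.36 mV

-59 mV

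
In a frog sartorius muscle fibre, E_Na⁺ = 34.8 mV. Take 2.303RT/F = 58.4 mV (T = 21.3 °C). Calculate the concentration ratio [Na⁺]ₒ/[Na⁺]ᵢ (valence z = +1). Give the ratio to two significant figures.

log₁₀([out]/[in]) = E·z/(58.4) = 34.8 × 1 / 58.4 = 0.5959
[out]/[in] = 10^(0.5959) = 3.944

3.9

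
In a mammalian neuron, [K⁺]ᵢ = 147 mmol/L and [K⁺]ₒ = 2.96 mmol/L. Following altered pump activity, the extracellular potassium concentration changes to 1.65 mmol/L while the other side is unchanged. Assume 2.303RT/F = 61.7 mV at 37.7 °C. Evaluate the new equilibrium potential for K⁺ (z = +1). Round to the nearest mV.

-120 mV

After the shift: [K⁺]_out = 1.65, [K⁺]_in = 147 mmol/L.
E_new = (61.7/1)·log₁₀(1.65/147) = 61.70 · (-1.9498) = -120.30 mV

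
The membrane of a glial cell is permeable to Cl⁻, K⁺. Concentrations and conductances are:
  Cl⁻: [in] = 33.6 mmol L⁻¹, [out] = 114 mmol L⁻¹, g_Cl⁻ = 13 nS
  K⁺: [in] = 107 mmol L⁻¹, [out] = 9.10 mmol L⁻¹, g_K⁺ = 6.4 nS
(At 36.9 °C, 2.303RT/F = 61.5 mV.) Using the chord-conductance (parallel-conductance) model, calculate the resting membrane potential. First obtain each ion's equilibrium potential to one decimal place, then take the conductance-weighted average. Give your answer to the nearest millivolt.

-44 mV

E_Cl⁻ = (61.5/-1)·log₁₀(114/33.6) = -32.6 mV
E_K⁺ = (61.5/1)·log₁₀(9.10/107) = -65.8 mV
Vm = (Σ gᵢEᵢ)/(Σ gᵢ) = (13·-32.6 + 6.4·-65.8) / (13 + 6.4)
= -844.92 / 19.4 = -43.55 mV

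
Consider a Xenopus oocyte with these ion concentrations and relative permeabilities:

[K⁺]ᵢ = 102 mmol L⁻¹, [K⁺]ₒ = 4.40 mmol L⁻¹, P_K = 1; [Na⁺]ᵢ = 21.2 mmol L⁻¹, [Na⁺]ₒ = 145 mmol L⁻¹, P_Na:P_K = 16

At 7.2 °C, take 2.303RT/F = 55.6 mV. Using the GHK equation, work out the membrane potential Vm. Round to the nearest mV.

Vm = 55.6 · log₁₀[(Σ P·[cation]ₒ + Σ P·[anion]ᵢ) / (Σ P·[cation]ᵢ + Σ P·[anion]ₒ)]
Numerator = 1×4.40 + 16×145 = 2324
Denominator = 1×102 + 16×21.2 = 441.2
Vm = 55.6 · log₁₀(5.2684) = 55.6 × (0.7217) = 40.13 mV

40 mV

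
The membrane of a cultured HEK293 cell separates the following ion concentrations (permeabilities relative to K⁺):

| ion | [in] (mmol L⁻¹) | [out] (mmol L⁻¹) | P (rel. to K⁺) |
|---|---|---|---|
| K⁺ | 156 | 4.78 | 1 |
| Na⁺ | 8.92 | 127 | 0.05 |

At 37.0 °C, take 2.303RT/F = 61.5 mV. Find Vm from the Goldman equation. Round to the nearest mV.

-71 mV

Vm = 61.5 · log₁₀[(Σ P·[cation]ₒ + Σ P·[anion]ᵢ) / (Σ P·[cation]ᵢ + Σ P·[anion]ₒ)]
Numerator = 1×4.78 + 0.05×127 = 11.13
Denominator = 1×156 + 0.05×8.92 = 156.4
Vm = 61.5 · log₁₀(0.071143) = 61.5 × (-1.1479) = -70.59 mV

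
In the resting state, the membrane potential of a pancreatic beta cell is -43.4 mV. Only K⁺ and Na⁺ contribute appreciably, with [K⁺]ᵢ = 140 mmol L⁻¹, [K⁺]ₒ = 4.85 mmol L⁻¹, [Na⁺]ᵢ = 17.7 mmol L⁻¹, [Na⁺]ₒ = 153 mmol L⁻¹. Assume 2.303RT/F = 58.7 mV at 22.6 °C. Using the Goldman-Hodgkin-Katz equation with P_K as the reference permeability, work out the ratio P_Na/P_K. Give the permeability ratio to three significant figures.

Let α = P_Na/P_K. GHK: Vm = 58.7·log₁₀[(Kₒ + α·Naₒ)/(Kᵢ + α·Naᵢ)].
10^(Vm/58.7) = 10^(-43.4/58.7) = 0.18224
So 0.18224·(Kᵢ + α·Naᵢ) = Kₒ + α·Naₒ → α = (0.18224·140.0 − 4.85) / (153.0 − 0.18224·17.7)
α = (25.51 − 4.85) / (153.0 − 3.226) = 20.66/149.8 = 0.138

0.138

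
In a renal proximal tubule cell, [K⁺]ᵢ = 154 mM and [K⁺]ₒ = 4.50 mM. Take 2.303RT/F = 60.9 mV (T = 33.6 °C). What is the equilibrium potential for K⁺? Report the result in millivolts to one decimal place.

-93.4 mV

E = (60.9/z) · log₁₀([K⁺]_out/[K⁺]_in) with z = +1.
= (60.9/1) · log₁₀(4.50/154) = 60.90 · log₁₀(0.02922)
= 60.90 · (-1.5343) = -93.44 mV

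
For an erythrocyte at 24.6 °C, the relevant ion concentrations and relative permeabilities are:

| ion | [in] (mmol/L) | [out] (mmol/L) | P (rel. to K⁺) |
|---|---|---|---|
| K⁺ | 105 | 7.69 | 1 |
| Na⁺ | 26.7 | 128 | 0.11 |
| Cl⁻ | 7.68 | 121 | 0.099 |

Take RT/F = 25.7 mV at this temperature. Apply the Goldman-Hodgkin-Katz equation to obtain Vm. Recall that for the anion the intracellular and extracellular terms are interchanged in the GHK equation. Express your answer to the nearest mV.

Vm = 25.7 · ln[(Σ P·[cation]ₒ + Σ P·[anion]ᵢ) / (Σ P·[cation]ᵢ + Σ P·[anion]ₒ)]
Numerator = 1×7.69 + 0.11×128 + 0.099×7.68 = 22.53
Denominator = 1×105 + 0.11×26.7 + 0.099×121 = 119.9
Vm = 25.7 · ln(0.18788) = 25.7 × (-1.6719) = -42.97 mV

-43 mV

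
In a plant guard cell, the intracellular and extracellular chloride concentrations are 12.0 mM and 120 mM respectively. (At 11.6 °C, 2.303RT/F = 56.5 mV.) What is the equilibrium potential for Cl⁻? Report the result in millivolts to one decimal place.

-56.5 mV

E = (56.5/z) · log₁₀([Cl⁻]_out/[Cl⁻]_in) with z = -1.
For an anion, dividing by z = -1 reverses the sign.
= (56.5/-1) · log₁₀(120/12.0) = -56.50 · log₁₀(10)
= -56.50 · (1.0000) = -56.50 mV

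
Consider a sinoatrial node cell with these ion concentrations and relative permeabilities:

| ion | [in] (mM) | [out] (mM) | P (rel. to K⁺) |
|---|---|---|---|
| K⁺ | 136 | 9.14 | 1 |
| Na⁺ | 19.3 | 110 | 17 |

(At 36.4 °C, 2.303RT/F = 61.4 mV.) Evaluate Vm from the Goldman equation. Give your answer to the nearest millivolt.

37 mV

Vm = 61.4 · log₁₀[(Σ P·[cation]ₒ + Σ P·[anion]ᵢ) / (Σ P·[cation]ᵢ + Σ P·[anion]ₒ)]
Numerator = 1×9.14 + 17×110 = 1879
Denominator = 1×136 + 17×19.3 = 464.1
Vm = 61.4 · log₁₀(4.049) = 61.4 × (0.6073) = 37.29 mV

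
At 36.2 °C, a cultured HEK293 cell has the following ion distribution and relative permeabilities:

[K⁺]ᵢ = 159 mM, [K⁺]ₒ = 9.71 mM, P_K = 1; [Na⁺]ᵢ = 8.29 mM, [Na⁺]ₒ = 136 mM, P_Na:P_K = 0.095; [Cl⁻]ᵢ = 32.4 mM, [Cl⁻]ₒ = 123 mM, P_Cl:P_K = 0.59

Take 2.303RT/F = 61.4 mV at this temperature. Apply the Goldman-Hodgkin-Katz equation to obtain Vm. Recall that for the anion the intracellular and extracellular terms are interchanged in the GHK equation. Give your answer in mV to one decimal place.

-45.8 mV

Vm = 61.4 · log₁₀[(Σ P·[cation]ₒ + Σ P·[anion]ᵢ) / (Σ P·[cation]ᵢ + Σ P·[anion]ₒ)]
Numerator = 1×9.71 + 0.095×136 + 0.59×32.4 = 41.75
Denominator = 1×159 + 0.095×8.29 + 0.59×123 = 232.4
Vm = 61.4 · log₁₀(0.17966) = 61.4 × (-0.7455) = -45.78 mV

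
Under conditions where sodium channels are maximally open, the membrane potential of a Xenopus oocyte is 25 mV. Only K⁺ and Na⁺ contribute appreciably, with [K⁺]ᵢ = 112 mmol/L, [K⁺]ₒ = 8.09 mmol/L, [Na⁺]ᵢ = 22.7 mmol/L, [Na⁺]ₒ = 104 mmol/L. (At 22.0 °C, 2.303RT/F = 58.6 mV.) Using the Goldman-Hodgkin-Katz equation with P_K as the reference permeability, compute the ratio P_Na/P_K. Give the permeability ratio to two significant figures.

Let α = P_Na/P_K. GHK: Vm = 58.6·log₁₀[(Kₒ + α·Naₒ)/(Kᵢ + α·Naᵢ)].
10^(Vm/58.6) = 10^(25.0/58.6) = 2.6707
So 2.6707·(Kᵢ + α·Naᵢ) = Kₒ + α·Naₒ → α = (2.6707·112.0 − 8.09) / (104.0 − 2.6707·22.7)
α = (299.1 − 8.09) / (104.0 − 60.62) = 291/43.38 = 6.709

6.7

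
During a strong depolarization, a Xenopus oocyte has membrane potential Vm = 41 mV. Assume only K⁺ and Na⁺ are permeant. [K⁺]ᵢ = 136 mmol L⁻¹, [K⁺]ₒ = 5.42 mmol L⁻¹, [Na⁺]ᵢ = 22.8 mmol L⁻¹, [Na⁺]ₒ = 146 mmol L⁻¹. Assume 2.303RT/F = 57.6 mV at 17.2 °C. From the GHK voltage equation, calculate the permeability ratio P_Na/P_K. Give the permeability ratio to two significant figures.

24

Let α = P_Na/P_K. GHK: Vm = 57.6·log₁₀[(Kₒ + α·Naₒ)/(Kᵢ + α·Naᵢ)].
10^(Vm/57.6) = 10^(41.0/57.6) = 5.15
So 5.15·(Kᵢ + α·Naᵢ) = Kₒ + α·Naₒ → α = (5.15·136.0 − 5.42) / (146.0 − 5.15·22.8)
α = (700.4 − 5.42) / (146.0 − 117.4) = 695/28.58 = 24.32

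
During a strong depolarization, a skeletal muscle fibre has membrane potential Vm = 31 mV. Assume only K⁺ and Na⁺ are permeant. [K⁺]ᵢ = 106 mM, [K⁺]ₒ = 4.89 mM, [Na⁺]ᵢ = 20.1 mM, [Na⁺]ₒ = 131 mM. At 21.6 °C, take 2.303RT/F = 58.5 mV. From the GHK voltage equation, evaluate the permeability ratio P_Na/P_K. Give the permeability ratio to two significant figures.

Let α = P_Na/P_K. GHK: Vm = 58.5·log₁₀[(Kₒ + α·Naₒ)/(Kᵢ + α·Naᵢ)].
10^(Vm/58.5) = 10^(31.0/58.5) = 3.3878
So 3.3878·(Kᵢ + α·Naᵢ) = Kₒ + α·Naₒ → α = (3.3878·106.0 − 4.89) / (131.0 − 3.3878·20.1)
α = (359.1 − 4.89) / (131.0 − 68.09) = 354.2/62.91 = 5.631

5.6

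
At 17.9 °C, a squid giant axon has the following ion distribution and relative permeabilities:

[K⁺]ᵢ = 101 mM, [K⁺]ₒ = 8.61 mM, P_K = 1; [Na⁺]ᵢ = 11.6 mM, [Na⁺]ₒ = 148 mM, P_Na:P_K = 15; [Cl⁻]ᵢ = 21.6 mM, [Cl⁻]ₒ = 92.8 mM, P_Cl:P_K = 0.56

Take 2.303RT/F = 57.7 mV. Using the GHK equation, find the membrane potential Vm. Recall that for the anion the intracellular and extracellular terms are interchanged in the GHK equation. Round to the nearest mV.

Vm = 57.7 · log₁₀[(Σ P·[cation]ₒ + Σ P·[anion]ᵢ) / (Σ P·[cation]ᵢ + Σ P·[anion]ₒ)]
Numerator = 1×8.61 + 15×148 + 0.56×21.6 = 2241
Denominator = 1×101 + 15×11.6 + 0.56×92.8 = 327
Vm = 57.7 · log₁₀(6.853) = 57.7 × (0.8359) = 48.23 mV

48 mV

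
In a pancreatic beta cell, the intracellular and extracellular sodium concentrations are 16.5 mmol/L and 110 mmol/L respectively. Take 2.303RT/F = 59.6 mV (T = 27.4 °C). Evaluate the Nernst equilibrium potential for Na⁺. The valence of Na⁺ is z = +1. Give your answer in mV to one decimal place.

E = (59.6/z) · log₁₀([Na⁺]_out/[Na⁺]_in) with z = +1.
= (59.6/1) · log₁₀(110/16.5) = 59.60 · log₁₀(6.667)
= 59.60 · (0.8239) = 49.10 mV

49.1 mV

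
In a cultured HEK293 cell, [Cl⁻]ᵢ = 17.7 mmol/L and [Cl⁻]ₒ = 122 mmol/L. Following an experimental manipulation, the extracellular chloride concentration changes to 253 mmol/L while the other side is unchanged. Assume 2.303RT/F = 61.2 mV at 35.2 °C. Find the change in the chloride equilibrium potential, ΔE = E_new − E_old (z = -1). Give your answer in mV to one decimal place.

E_old = (61.2/-1)·log₁₀(122/17.7) = -51.31 mV
E_new = (61.2/-1)·log₁₀(253/17.7) = -70.70 mV
ΔE = -70.70 − (-51.31) = -19.39 mV

-19.4 mV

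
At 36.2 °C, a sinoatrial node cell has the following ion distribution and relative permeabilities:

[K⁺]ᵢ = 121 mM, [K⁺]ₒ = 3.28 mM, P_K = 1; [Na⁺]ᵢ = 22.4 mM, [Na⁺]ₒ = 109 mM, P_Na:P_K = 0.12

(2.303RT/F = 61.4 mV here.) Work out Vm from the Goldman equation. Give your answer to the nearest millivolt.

Vm = 61.4 · log₁₀[(Σ P·[cation]ₒ + Σ P·[anion]ᵢ) / (Σ P·[cation]ᵢ + Σ P·[anion]ₒ)]
Numerator = 1×3.28 + 0.12×109 = 16.36
Denominator = 1×121 + 0.12×22.4 = 123.7
Vm = 61.4 · log₁₀(0.13227) = 61.4 × (-0.8785) = -53.94 mV

-54 mV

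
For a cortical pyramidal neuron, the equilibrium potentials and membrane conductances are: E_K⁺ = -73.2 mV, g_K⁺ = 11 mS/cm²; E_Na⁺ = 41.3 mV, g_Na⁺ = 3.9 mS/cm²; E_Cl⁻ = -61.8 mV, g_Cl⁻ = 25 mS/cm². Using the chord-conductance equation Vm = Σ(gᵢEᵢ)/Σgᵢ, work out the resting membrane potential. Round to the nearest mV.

Σ gᵢEᵢ = 11·(-73.2) + 3.9·(41.3) + 25·(-61.8) = -2189.13
Σ gᵢ = 11 + 3.9 + 25 = 39.9
Vm = -2189.13 / 39.9 = -54.87 mV

-55 mV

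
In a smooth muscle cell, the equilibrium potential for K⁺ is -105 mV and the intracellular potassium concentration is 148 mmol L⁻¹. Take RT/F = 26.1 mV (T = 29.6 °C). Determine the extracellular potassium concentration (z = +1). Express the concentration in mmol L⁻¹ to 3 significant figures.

2.65 mmol L⁻¹

Nernst: E = (26.1/1) · ln([out]/[in]), so ln([out]/[in]) = -105.0 × 1 / 26.1 = -4.0230.
[out]/[in] = e^(-4.0230) = 0.0179.
[out] = 0.0179 × 148 = 2.649 mmol L⁻¹.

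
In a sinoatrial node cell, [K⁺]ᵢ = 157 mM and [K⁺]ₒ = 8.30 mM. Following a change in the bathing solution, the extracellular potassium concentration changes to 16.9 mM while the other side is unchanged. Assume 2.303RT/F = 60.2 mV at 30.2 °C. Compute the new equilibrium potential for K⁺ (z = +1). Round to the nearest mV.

After the shift: [K⁺]_out = 16.9, [K⁺]_in = 157 mM.
E_new = (60.2/1)·log₁₀(16.9/157) = 60.20 · (-0.9680) = -58.27 mV

-58 mV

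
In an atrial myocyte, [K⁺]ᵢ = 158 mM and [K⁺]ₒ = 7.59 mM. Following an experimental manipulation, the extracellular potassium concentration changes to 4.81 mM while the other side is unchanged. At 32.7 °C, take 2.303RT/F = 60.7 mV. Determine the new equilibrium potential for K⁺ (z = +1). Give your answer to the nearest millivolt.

-92 mV

After the shift: [K⁺]_out = 4.81, [K⁺]_in = 158 mM.
E_new = (60.7/1)·log₁₀(4.81/158) = 60.70 · (-1.5165) = -92.05 mV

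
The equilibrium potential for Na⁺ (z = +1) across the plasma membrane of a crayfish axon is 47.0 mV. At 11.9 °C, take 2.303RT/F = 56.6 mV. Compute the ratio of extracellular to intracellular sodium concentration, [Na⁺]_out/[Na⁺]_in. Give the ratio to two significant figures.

6.8

log₁₀([out]/[in]) = E·z/(56.6) = 47.0 × 1 / 56.6 = 0.8304
[out]/[in] = 10^(0.8304) = 6.767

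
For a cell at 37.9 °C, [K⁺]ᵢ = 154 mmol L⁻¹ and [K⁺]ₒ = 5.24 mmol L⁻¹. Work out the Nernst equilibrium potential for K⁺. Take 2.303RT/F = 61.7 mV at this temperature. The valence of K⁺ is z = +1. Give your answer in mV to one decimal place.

-90.6 mV

E = (61.7/z) · log₁₀([K⁺]_out/[K⁺]_in) with z = +1.
= (61.7/1) · log₁₀(5.24/154) = 61.70 · log₁₀(0.03403)
= 61.70 · (-1.4682) = -90.59 mV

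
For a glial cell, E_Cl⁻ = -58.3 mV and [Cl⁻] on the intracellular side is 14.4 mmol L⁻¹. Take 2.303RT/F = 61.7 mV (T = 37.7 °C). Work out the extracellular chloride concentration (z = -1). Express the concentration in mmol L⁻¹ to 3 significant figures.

127 mmol L⁻¹

Nernst: E = (61.7/-1) · log₁₀([out]/[in]), so log₁₀([out]/[in]) = -58.3 × -1 / 61.7 = 0.9449.
[out]/[in] = 10^(0.9449) = 8.808.
[out] = 8.808 × 14.4 = 126.8 mmol L⁻¹.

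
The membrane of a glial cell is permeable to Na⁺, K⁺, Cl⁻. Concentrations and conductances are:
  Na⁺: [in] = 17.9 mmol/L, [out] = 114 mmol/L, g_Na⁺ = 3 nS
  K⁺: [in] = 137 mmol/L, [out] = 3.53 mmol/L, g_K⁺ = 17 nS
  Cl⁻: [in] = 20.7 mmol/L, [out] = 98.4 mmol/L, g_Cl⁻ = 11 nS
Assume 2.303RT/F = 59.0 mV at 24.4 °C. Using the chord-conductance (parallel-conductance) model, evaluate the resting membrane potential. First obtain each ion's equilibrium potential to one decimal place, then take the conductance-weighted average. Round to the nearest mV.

-61 mV

E_Na⁺ = (59.0/1)·log₁₀(114/17.9) = 47.4 mV
E_K⁺ = (59.0/1)·log₁₀(3.53/137) = -93.7 mV
E_Cl⁻ = (59.0/-1)·log₁₀(98.4/20.7) = -39.9 mV
Vm = (Σ gᵢEᵢ)/(Σ gᵢ) = (3·47.4 + 17·-93.7 + 11·-39.9) / (3 + 17 + 11)
= -1889.60 / 31 = -60.95 mV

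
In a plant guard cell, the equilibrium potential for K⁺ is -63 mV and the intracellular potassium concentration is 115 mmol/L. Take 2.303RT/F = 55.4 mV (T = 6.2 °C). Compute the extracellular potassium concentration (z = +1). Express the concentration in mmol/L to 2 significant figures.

8.4 mmol/L

Nernst: E = (55.4/1) · log₁₀([out]/[in]), so log₁₀([out]/[in]) = -63.0 × 1 / 55.4 = -1.1372.
[out]/[in] = 10^(-1.1372) = 0.07291.
[out] = 0.07291 × 115 = 8.385 mmol/L.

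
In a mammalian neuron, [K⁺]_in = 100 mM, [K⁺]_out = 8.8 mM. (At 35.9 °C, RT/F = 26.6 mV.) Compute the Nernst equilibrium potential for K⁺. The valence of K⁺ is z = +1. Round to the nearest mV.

-65 mV

E = (26.6/z) · ln([K⁺]_out/[K⁺]_in) with z = +1.
= (26.6/1) · ln(8.8/100) = 26.60 · ln(0.088)
= 26.60 · (-2.4304) = -64.65 mV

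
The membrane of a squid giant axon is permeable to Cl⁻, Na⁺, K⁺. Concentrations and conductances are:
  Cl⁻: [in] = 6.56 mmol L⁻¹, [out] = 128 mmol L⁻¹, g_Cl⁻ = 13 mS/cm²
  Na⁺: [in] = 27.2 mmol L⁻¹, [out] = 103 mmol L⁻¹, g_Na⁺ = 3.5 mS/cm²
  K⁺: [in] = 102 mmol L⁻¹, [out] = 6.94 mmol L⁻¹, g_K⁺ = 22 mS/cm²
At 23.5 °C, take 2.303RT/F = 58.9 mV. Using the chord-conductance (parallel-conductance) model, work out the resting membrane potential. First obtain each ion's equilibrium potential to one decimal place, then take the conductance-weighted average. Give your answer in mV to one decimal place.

-61.9 mV

E_Cl⁻ = (58.9/-1)·log₁₀(128/6.56) = -76.0 mV
E_Na⁺ = (58.9/1)·log₁₀(103/27.2) = 34.1 mV
E_K⁺ = (58.9/1)·log₁₀(6.94/102) = -68.8 mV
Vm = (Σ gᵢEᵢ)/(Σ gᵢ) = (13·-76.0 + 3.5·34.1 + 22·-68.8) / (13 + 3.5 + 22)
= -2382.25 / 38.5 = -61.88 mV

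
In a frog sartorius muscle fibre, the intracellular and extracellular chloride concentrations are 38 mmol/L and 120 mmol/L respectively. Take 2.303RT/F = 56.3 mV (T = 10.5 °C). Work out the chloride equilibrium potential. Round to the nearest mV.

E = (56.3/z) · log₁₀([Cl⁻]_out/[Cl⁻]_in) with z = -1.
For an anion, dividing by z = -1 reverses the sign.
= (56.3/-1) · log₁₀(120/38) = -56.30 · log₁₀(3.158)
= -56.30 · (0.4994) = -28.12 mV

-28 mV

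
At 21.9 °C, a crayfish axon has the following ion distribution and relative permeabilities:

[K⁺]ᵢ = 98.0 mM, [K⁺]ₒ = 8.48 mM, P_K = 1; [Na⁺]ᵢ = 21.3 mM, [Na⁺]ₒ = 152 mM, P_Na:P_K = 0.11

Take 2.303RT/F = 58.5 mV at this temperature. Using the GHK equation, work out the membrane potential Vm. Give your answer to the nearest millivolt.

-35 mV

Vm = 58.5 · log₁₀[(Σ P·[cation]ₒ + Σ P·[anion]ᵢ) / (Σ P·[cation]ᵢ + Σ P·[anion]ₒ)]
Numerator = 1×8.48 + 0.11×152 = 25.2
Denominator = 1×98.0 + 0.11×21.3 = 100.3
Vm = 58.5 · log₁₀(0.25114) = 58.5 × (-0.6001) = -35.11 mV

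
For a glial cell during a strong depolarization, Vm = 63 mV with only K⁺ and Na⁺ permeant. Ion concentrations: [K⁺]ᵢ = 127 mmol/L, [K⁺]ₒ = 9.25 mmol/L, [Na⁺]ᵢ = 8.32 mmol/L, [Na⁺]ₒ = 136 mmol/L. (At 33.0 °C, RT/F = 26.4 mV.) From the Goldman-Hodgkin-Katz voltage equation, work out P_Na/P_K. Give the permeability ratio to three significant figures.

Let α = P_Na/P_K. GHK: Vm = 26.4·ln[(Kₒ + α·Naₒ)/(Kᵢ + α·Naᵢ)].
e^(Vm/26.4) = e^(63.0/26.4) = 10.874
So 10.874·(Kᵢ + α·Naᵢ) = Kₒ + α·Naₒ → α = (10.874·127.0 − 9.25) / (136.0 − 10.874·8.32)
α = (1381 − 9.25) / (136.0 − 90.47) = 1372/45.53 = 30.13

30.1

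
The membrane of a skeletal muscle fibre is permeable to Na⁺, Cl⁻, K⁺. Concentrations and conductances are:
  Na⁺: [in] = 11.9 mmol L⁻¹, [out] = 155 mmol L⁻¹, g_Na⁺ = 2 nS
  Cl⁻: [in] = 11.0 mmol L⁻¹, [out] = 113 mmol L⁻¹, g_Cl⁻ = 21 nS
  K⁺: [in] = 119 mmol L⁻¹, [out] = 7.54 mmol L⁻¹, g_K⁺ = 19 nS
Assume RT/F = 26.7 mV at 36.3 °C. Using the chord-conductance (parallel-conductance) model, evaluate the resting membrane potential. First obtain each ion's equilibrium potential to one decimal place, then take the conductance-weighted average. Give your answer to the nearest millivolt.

E_Na⁺ = (26.7/1)·ln(155/11.9) = 68.5 mV
E_Cl⁻ = (26.7/-1)·ln(113/11.0) = -62.2 mV
E_K⁺ = (26.7/1)·ln(7.54/119) = -73.7 mV
Vm = (Σ gᵢEᵢ)/(Σ gᵢ) = (2·68.5 + 21·-62.2 + 19·-73.7) / (2 + 21 + 19)
= -2569.50 / 42 = -61.18 mV

-61 mV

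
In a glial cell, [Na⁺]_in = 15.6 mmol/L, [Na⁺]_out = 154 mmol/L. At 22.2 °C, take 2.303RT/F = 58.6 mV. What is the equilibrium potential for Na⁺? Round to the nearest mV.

58 mV

E = (58.6/z) · log₁₀([Na⁺]_out/[Na⁺]_in) with z = +1.
= (58.6/1) · log₁₀(154/15.6) = 58.60 · log₁₀(9.872)
= 58.60 · (0.9944) = 58.27 mV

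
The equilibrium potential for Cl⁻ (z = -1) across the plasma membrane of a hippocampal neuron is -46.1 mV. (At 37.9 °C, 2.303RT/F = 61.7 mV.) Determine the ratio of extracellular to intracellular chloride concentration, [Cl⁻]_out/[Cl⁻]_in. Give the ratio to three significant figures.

log₁₀([out]/[in]) = E·z/(61.7) = -46.1 × -1 / 61.7 = 0.7472
[out]/[in] = 10^(0.7472) = 5.587

5.59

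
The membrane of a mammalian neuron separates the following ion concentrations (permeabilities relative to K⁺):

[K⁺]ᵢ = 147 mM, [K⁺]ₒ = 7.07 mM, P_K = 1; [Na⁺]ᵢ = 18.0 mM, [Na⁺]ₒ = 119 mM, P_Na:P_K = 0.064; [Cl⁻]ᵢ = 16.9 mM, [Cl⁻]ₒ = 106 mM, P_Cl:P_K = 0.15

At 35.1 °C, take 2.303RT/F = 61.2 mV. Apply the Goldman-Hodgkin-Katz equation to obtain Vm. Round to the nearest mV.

Vm = 61.2 · log₁₀[(Σ P·[cation]ₒ + Σ P·[anion]ᵢ) / (Σ P·[cation]ᵢ + Σ P·[anion]ₒ)]
Numerator = 1×7.07 + 0.064×119 + 0.15×16.9 = 17.22
Denominator = 1×147 + 0.064×18.0 + 0.15×106 = 164.1
Vm = 61.2 · log₁₀(0.10497) = 61.2 × (-0.9789) = -59.91 mV

-60 mV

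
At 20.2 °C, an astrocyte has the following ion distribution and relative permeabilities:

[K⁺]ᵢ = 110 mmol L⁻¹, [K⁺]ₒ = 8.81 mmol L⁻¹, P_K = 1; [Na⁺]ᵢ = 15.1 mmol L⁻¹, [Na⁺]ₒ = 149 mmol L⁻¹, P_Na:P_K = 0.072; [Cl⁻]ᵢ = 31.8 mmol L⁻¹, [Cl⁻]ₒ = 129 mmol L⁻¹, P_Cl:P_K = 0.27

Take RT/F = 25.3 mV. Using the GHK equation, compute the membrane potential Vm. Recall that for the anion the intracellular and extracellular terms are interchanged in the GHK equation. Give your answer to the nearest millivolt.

-42 mV

Vm = 25.3 · ln[(Σ P·[cation]ₒ + Σ P·[anion]ᵢ) / (Σ P·[cation]ᵢ + Σ P·[anion]ₒ)]
Numerator = 1×8.81 + 0.072×149 + 0.27×31.8 = 28.12
Denominator = 1×110 + 0.072×15.1 + 0.27×129 = 145.9
Vm = 25.3 · ln(0.19274) = 25.3 × (-1.6464) = -41.65 mV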